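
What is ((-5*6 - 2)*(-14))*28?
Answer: 12544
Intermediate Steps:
((-5*6 - 2)*(-14))*28 = ((-30 - 2)*(-14))*28 = -32*(-14)*28 = 448*28 = 12544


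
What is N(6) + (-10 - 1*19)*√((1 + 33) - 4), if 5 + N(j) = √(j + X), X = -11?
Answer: -5 - 29*√30 + I*√5 ≈ -163.84 + 2.2361*I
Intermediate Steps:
N(j) = -5 + √(-11 + j) (N(j) = -5 + √(j - 11) = -5 + √(-11 + j))
N(6) + (-10 - 1*19)*√((1 + 33) - 4) = (-5 + √(-11 + 6)) + (-10 - 1*19)*√((1 + 33) - 4) = (-5 + √(-5)) + (-10 - 19)*√(34 - 4) = (-5 + I*√5) - 29*√30 = -5 - 29*√30 + I*√5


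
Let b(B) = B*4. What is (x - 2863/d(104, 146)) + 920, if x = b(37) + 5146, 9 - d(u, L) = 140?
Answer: 816897/131 ≈ 6235.9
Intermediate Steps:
b(B) = 4*B
d(u, L) = -131 (d(u, L) = 9 - 1*140 = 9 - 140 = -131)
x = 5294 (x = 4*37 + 5146 = 148 + 5146 = 5294)
(x - 2863/d(104, 146)) + 920 = (5294 - 2863/(-131)) + 920 = (5294 - 2863*(-1)/131) + 920 = (5294 - 1*(-2863/131)) + 920 = (5294 + 2863/131) + 920 = 696377/131 + 920 = 816897/131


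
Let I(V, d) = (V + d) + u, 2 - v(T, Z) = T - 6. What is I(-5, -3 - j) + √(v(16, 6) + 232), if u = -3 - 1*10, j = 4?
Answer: -25 + 4*√14 ≈ -10.033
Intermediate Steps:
v(T, Z) = 8 - T (v(T, Z) = 2 - (T - 6) = 2 - (-6 + T) = 2 + (6 - T) = 8 - T)
u = -13 (u = -3 - 10 = -13)
I(V, d) = -13 + V + d (I(V, d) = (V + d) - 13 = -13 + V + d)
I(-5, -3 - j) + √(v(16, 6) + 232) = (-13 - 5 + (-3 - 1*4)) + √((8 - 1*16) + 232) = (-13 - 5 + (-3 - 4)) + √((8 - 16) + 232) = (-13 - 5 - 7) + √(-8 + 232) = -25 + √224 = -25 + 4*√14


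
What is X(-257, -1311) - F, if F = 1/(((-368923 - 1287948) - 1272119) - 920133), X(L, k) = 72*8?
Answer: 2217094849/3849123 ≈ 576.00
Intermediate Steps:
X(L, k) = 576
F = -1/3849123 (F = 1/((-1656871 - 1272119) - 920133) = 1/(-2928990 - 920133) = 1/(-3849123) = -1/3849123 ≈ -2.5980e-7)
X(-257, -1311) - F = 576 - 1*(-1/3849123) = 576 + 1/3849123 = 2217094849/3849123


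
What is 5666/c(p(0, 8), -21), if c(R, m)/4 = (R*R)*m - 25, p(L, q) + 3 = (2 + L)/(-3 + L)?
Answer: -8499/1844 ≈ -4.6090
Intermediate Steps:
p(L, q) = -3 + (2 + L)/(-3 + L)
c(R, m) = -100 + 4*m*R**2 (c(R, m) = 4*((R*R)*m - 25) = 4*(R**2*m - 25) = 4*(m*R**2 - 25) = 4*(-25 + m*R**2) = -100 + 4*m*R**2)
5666/c(p(0, 8), -21) = 5666/(-100 + 4*(-21)*((11 - 2*0)/(-3 + 0))**2) = 5666/(-100 + 4*(-21)*((11 + 0)/(-3))**2) = 5666/(-100 + 4*(-21)*(-1/3*11)**2) = 5666/(-100 + 4*(-21)*(-11/3)**2) = 5666/(-100 + 4*(-21)*(121/9)) = 5666/(-100 - 3388/3) = 5666/(-3688/3) = 5666*(-3/3688) = -8499/1844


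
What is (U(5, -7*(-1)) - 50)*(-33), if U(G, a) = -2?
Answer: 1716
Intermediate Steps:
(U(5, -7*(-1)) - 50)*(-33) = (-2 - 50)*(-33) = -52*(-33) = 1716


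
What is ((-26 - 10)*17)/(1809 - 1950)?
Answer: 204/47 ≈ 4.3404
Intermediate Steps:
((-26 - 10)*17)/(1809 - 1950) = -36*17/(-141) = -612*(-1/141) = 204/47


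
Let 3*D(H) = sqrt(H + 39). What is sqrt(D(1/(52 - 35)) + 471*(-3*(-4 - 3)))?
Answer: sqrt(25726491 + 102*sqrt(2822))/51 ≈ 99.464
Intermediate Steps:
D(H) = sqrt(39 + H)/3 (D(H) = sqrt(H + 39)/3 = sqrt(39 + H)/3)
sqrt(D(1/(52 - 35)) + 471*(-3*(-4 - 3))) = sqrt(sqrt(39 + 1/(52 - 35))/3 + 471*(-3*(-4 - 3))) = sqrt(sqrt(39 + 1/17)/3 + 471*(-3*(-7))) = sqrt(sqrt(39 + 1/17)/3 + 471*21) = sqrt(sqrt(664/17)/3 + 9891) = sqrt((2*sqrt(2822)/17)/3 + 9891) = sqrt(2*sqrt(2822)/51 + 9891) = sqrt(9891 + 2*sqrt(2822)/51)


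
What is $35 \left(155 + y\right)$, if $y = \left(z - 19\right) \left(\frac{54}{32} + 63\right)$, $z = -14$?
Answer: $- \frac{1108625}{16} \approx -69289.0$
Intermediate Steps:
$y = - \frac{34155}{16}$ ($y = \left(-14 - 19\right) \left(\frac{54}{32} + 63\right) = \left(-14 - 19\right) \left(54 \cdot \frac{1}{32} + 63\right) = - 33 \left(\frac{27}{16} + 63\right) = \left(-33\right) \frac{1035}{16} = - \frac{34155}{16} \approx -2134.7$)
$35 \left(155 + y\right) = 35 \left(155 - \frac{34155}{16}\right) = 35 \left(- \frac{31675}{16}\right) = - \frac{1108625}{16}$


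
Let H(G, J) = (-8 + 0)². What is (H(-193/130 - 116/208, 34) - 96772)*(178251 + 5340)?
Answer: -17754718428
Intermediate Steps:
H(G, J) = 64 (H(G, J) = (-8)² = 64)
(H(-193/130 - 116/208, 34) - 96772)*(178251 + 5340) = (64 - 96772)*(178251 + 5340) = -96708*183591 = -17754718428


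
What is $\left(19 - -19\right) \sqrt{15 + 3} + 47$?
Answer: $47 + 114 \sqrt{2} \approx 208.22$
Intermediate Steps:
$\left(19 - -19\right) \sqrt{15 + 3} + 47 = \left(19 + 19\right) \sqrt{18} + 47 = 38 \cdot 3 \sqrt{2} + 47 = 114 \sqrt{2} + 47 = 47 + 114 \sqrt{2}$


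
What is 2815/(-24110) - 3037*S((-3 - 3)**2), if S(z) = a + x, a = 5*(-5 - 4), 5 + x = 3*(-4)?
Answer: 907953105/4822 ≈ 1.8829e+5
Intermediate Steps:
x = -17 (x = -5 + 3*(-4) = -5 - 12 = -17)
a = -45 (a = 5*(-9) = -45)
S(z) = -62 (S(z) = -45 - 17 = -62)
2815/(-24110) - 3037*S((-3 - 3)**2) = 2815/(-24110) - 3037*(-62) = 2815*(-1/24110) + 188294 = -563/4822 + 188294 = 907953105/4822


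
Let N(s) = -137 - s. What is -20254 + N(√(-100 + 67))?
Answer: -20391 - I*√33 ≈ -20391.0 - 5.7446*I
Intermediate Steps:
-20254 + N(√(-100 + 67)) = -20254 + (-137 - √(-100 + 67)) = -20254 + (-137 - √(-33)) = -20254 + (-137 - I*√33) = -20391 - I*√33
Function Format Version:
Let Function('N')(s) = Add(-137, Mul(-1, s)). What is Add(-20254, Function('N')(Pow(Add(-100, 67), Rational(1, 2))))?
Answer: Add(-20391, Mul(-1, I, Pow(33, Rational(1, 2)))) ≈ Add(-20391., Mul(-5.7446, I))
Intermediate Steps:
Add(-20254, Function('N')(Pow(Add(-100, 67), Rational(1, 2)))) = Add(-20254, Add(-137, Mul(-1, Pow(Add(-100, 67), Rational(1, 2))))) = Add(-20254, Add(-137, Mul(-1, Pow(-33, Rational(1, 2))))) = Add(-20254, Add(-137, Mul(-1, Mul(I, Pow(33, Rational(1, 2)))))) = Add(-20254, Add(-137, Mul(-1, I, Pow(33, Rational(1, 2))))) = Add(-20391, Mul(-1, I, Pow(33, Rational(1, 2))))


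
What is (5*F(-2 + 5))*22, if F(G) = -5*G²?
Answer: -4950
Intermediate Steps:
(5*F(-2 + 5))*22 = (5*(-5*(-2 + 5)²))*22 = (5*(-5*3²))*22 = (5*(-5*9))*22 = (5*(-45))*22 = -225*22 = -4950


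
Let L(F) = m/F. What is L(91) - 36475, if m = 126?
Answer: -474157/13 ≈ -36474.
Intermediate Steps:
L(F) = 126/F
L(91) - 36475 = 126/91 - 36475 = 126*(1/91) - 36475 = 18/13 - 36475 = -474157/13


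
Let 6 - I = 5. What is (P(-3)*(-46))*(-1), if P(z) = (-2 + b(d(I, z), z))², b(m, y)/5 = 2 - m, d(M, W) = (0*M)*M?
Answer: 2944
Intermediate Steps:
I = 1 (I = 6 - 1*5 = 6 - 5 = 1)
d(M, W) = 0 (d(M, W) = 0*M = 0)
b(m, y) = 10 - 5*m (b(m, y) = 5*(2 - m) = 10 - 5*m)
P(z) = 64 (P(z) = (-2 + (10 - 5*0))² = (-2 + (10 + 0))² = (-2 + 10)² = 8² = 64)
(P(-3)*(-46))*(-1) = (64*(-46))*(-1) = -2944*(-1) = 2944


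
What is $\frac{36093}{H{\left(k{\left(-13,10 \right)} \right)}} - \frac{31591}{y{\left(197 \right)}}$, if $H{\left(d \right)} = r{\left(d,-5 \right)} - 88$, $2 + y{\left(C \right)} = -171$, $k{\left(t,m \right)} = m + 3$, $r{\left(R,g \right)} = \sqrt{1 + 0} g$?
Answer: $- \frac{1102042}{5363} \approx -205.49$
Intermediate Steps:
$r{\left(R,g \right)} = g$ ($r{\left(R,g \right)} = \sqrt{1} g = 1 g = g$)
$k{\left(t,m \right)} = 3 + m$
$y{\left(C \right)} = -173$ ($y{\left(C \right)} = -2 - 171 = -173$)
$H{\left(d \right)} = -93$ ($H{\left(d \right)} = -5 - 88 = -93$)
$\frac{36093}{H{\left(k{\left(-13,10 \right)} \right)}} - \frac{31591}{y{\left(197 \right)}} = \frac{36093}{-93} - \frac{31591}{-173} = 36093 \left(- \frac{1}{93}\right) - - \frac{31591}{173} = - \frac{12031}{31} + \frac{31591}{173} = - \frac{1102042}{5363}$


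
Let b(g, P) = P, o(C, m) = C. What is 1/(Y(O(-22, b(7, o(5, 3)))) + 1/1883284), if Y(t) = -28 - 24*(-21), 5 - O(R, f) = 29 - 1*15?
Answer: 1883284/896443185 ≈ 0.0021008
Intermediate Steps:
O(R, f) = -9 (O(R, f) = 5 - (29 - 1*15) = 5 - (29 - 15) = 5 - 1*14 = 5 - 14 = -9)
Y(t) = 476 (Y(t) = -28 + 504 = 476)
1/(Y(O(-22, b(7, o(5, 3)))) + 1/1883284) = 1/(476 + 1/1883284) = 1/(896443185/1883284) = 1883284/896443185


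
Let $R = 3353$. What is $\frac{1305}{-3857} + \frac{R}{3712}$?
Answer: $\frac{278909}{493696} \approx 0.56494$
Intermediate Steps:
$\frac{1305}{-3857} + \frac{R}{3712} = \frac{1305}{-3857} + \frac{3353}{3712} = 1305 \left(- \frac{1}{3857}\right) + 3353 \cdot \frac{1}{3712} = - \frac{45}{133} + \frac{3353}{3712} = \frac{278909}{493696}$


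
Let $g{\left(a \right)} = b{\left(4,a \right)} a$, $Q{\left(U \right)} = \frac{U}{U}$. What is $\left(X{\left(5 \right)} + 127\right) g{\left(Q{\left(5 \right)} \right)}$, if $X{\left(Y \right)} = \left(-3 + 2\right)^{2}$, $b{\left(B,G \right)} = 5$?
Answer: $640$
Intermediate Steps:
$Q{\left(U \right)} = 1$
$X{\left(Y \right)} = 1$ ($X{\left(Y \right)} = \left(-1\right)^{2} = 1$)
$g{\left(a \right)} = 5 a$
$\left(X{\left(5 \right)} + 127\right) g{\left(Q{\left(5 \right)} \right)} = \left(1 + 127\right) 5 \cdot 1 = 128 \cdot 5 = 640$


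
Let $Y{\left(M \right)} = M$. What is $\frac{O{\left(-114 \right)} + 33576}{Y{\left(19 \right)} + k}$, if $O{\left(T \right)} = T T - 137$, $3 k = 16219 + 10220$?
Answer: $\frac{46435}{8832} \approx 5.2576$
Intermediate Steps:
$k = 8813$ ($k = \frac{16219 + 10220}{3} = \frac{1}{3} \cdot 26439 = 8813$)
$O{\left(T \right)} = -137 + T^{2}$ ($O{\left(T \right)} = T^{2} - 137 = -137 + T^{2}$)
$\frac{O{\left(-114 \right)} + 33576}{Y{\left(19 \right)} + k} = \frac{\left(-137 + \left(-114\right)^{2}\right) + 33576}{19 + 8813} = \frac{\left(-137 + 12996\right) + 33576}{8832} = \left(12859 + 33576\right) \frac{1}{8832} = 46435 \cdot \frac{1}{8832} = \frac{46435}{8832}$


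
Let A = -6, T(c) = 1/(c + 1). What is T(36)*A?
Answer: -6/37 ≈ -0.16216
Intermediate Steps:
T(c) = 1/(1 + c)
T(36)*A = -6/(1 + 36) = -6/37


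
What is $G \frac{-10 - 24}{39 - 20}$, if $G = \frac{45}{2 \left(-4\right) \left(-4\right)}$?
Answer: $- \frac{765}{304} \approx -2.5164$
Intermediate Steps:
$G = \frac{45}{32}$ ($G = \frac{45}{\left(-8\right) \left(-4\right)} = \frac{45}{32} \approx 1.4063$)
$G \frac{-10 - 24}{39 - 20} = \frac{45 \frac{-10 - 24}{39 - 20}}{32} = \frac{45 \left(- \frac{34}{19}\right)}{32} = \frac{45 \left(\left(-34\right) \frac{1}{19}\right)}{32} = \frac{45}{32} \left(- \frac{34}{19}\right) = - \frac{765}{304}$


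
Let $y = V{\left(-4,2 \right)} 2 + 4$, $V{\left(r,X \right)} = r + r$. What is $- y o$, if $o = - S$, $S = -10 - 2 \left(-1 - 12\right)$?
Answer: $-192$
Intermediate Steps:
$V{\left(r,X \right)} = 2 r$
$S = 16$ ($S = -10 - -26 = -10 + 26 = 16$)
$o = -16$ ($o = \left(-1\right) 16 = -16$)
$y = -12$ ($y = 2 \left(-4\right) 2 + 4 = \left(-8\right) 2 + 4 = -16 + 4 = -12$)
$- y o = - \left(-12\right) \left(-16\right) = \left(-1\right) 192 = -192$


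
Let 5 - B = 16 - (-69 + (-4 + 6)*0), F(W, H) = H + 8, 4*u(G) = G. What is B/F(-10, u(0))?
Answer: -10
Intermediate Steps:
u(G) = G/4
F(W, H) = 8 + H
B = -80 (B = 5 - (16 - (-69 + (-4 + 6)*0)) = 5 - (16 - (-69 + 2*0)) = 5 - (16 - (-69 + 0)) = 5 - (16 - 1*(-69)) = 5 - (16 + 69) = 5 - 1*85 = 5 - 85 = -80)
B/F(-10, u(0)) = -80/(8 + (¼)*0) = -80/(8 + 0) = -80/8 = -80*⅛ = -10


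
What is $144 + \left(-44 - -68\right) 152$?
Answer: $3792$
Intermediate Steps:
$144 + \left(-44 - -68\right) 152 = 144 + \left(-44 + 68\right) 152 = 144 + 24 \cdot 152 = 144 + 3648 = 3792$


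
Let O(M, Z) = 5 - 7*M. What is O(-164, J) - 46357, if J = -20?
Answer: -45204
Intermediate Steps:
O(-164, J) - 46357 = (5 - 7*(-164)) - 46357 = (5 + 1148) - 46357 = 1153 - 46357 = -45204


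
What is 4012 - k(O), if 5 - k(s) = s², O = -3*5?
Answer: 4232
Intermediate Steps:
O = -15
k(s) = 5 - s²
4012 - k(O) = 4012 - (5 - 1*(-15)²) = 4012 - (5 - 1*225) = 4012 - (5 - 225) = 4012 - 1*(-220) = 4012 + 220 = 4232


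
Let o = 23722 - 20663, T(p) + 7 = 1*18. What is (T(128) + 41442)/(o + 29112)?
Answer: 41453/32171 ≈ 1.2885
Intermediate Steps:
T(p) = 11 (T(p) = -7 + 1*18 = -7 + 18 = 11)
o = 3059
(T(128) + 41442)/(o + 29112) = (11 + 41442)/(3059 + 29112) = 41453/32171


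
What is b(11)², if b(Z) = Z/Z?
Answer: 1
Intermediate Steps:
b(Z) = 1
b(11)² = 1² = 1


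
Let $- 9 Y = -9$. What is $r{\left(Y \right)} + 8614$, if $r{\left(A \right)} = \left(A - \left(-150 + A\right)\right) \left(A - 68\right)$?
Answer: $-1436$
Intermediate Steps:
$Y = 1$ ($Y = \left(- \frac{1}{9}\right) \left(-9\right) = 1$)
$r{\left(A \right)} = -10200 + 150 A$ ($r{\left(A \right)} = 150 \left(-68 + A\right) = -10200 + 150 A$)
$r{\left(Y \right)} + 8614 = \left(-10200 + 150 \cdot 1\right) + 8614 = \left(-10200 + 150\right) + 8614 = -10050 + 8614 = -1436$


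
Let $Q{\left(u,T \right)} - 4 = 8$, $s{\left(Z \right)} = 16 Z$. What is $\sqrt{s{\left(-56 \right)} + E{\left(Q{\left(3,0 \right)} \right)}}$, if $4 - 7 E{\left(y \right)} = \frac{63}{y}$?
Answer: $\frac{i \sqrt{175651}}{14} \approx 29.936 i$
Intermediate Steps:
$Q{\left(u,T \right)} = 12$ ($Q{\left(u,T \right)} = 4 + 8 = 12$)
$E{\left(y \right)} = \frac{4}{7} - \frac{9}{y}$ ($E{\left(y \right)} = \frac{4}{7} - \frac{63 \frac{1}{y}}{7} = \frac{4}{7} - \frac{9}{y}$)
$\sqrt{s{\left(-56 \right)} + E{\left(Q{\left(3,0 \right)} \right)}} = \sqrt{16 \left(-56\right) + \left(\frac{4}{7} - \frac{9}{12}\right)} = \sqrt{-896 + \left(\frac{4}{7} - \frac{3}{4}\right)} = \sqrt{-896 - \frac{5}{28}} = \sqrt{- \frac{25093}{28}} = \frac{i \sqrt{175651}}{14}$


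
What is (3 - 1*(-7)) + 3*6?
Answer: 28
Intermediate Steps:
(3 - 1*(-7)) + 3*6 = (3 + 7) + 18 = 10 + 18 = 28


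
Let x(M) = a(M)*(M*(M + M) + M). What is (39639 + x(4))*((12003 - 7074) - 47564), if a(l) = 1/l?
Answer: -1690392480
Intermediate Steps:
x(M) = (M + 2*M²)/M (x(M) = (M*(M + M) + M)/M = (M*(2*M) + M)/M = (2*M² + M)/M = (M + 2*M²)/M)
(39639 + x(4))*((12003 - 7074) - 47564) = (39639 + (1 + 2*4))*((12003 - 7074) - 47564) = (39639 + (1 + 8))*(4929 - 47564) = (39639 + 9)*(-42635) = 39648*(-42635) = -1690392480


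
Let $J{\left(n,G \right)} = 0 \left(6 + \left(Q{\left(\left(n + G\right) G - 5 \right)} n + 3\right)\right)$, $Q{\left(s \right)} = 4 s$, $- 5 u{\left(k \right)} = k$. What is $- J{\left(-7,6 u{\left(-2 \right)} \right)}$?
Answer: $0$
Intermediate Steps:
$u{\left(k \right)} = - \frac{k}{5}$
$J{\left(n,G \right)} = 0$ ($J{\left(n,G \right)} = 0 \left(6 + \left(4 \left(\left(n + G\right) G - 5\right) n + 3\right)\right) = 0 \left(6 + \left(4 \left(\left(G + n\right) G - 5\right) n + 3\right)\right) = 0 \left(6 + \left(4 \left(G \left(G + n\right) - 5\right) n + 3\right)\right) = 0 \left(6 + \left(4 \left(-5 + G \left(G + n\right)\right) n + 3\right)\right) = 0 \left(6 + \left(\left(-20 + 4 G \left(G + n\right)\right) n + 3\right)\right) = 0 \left(6 + \left(n \left(-20 + 4 G \left(G + n\right)\right) + 3\right)\right) = 0 \left(6 + \left(3 + n \left(-20 + 4 G \left(G + n\right)\right)\right)\right) = 0 \left(9 + n \left(-20 + 4 G \left(G + n\right)\right)\right) = 0$)
$- J{\left(-7,6 u{\left(-2 \right)} \right)} = \left(-1\right) 0 = 0$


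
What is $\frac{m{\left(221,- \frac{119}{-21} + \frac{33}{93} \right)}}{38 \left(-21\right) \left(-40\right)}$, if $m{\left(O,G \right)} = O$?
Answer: $\frac{221}{31920} \approx 0.0069236$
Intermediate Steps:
$\frac{m{\left(221,- \frac{119}{-21} + \frac{33}{93} \right)}}{38 \left(-21\right) \left(-40\right)} = \frac{221}{38 \left(-21\right) \left(-40\right)} = \frac{221}{\left(-798\right) \left(-40\right)} = \frac{221}{31920}$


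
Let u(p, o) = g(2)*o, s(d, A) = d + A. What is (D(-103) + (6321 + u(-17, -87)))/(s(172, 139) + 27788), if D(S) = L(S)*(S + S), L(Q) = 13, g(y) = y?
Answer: 3469/28099 ≈ 0.12346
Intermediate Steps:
s(d, A) = A + d
u(p, o) = 2*o
D(S) = 26*S (D(S) = 13*(S + S) = 13*(2*S) = 26*S)
(D(-103) + (6321 + u(-17, -87)))/(s(172, 139) + 27788) = (26*(-103) + (6321 + 2*(-87)))/((139 + 172) + 27788) = (-2678 + (6321 - 174))/(311 + 27788) = (-2678 + 6147)/28099 = 3469*(1/28099) = 3469/28099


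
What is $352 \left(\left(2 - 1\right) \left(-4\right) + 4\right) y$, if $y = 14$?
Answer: $0$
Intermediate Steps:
$352 \left(\left(2 - 1\right) \left(-4\right) + 4\right) y = 352 \left(\left(2 - 1\right) \left(-4\right) + 4\right) 14 = 352 \left(1 \left(-4\right) + 4\right) 14 = 352 \left(-4 + 4\right) 14 = 352 \cdot 0 \cdot 14 = 0 \cdot 14 = 0$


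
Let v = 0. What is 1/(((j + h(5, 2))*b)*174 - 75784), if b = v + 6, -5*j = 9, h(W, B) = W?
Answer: -5/362216 ≈ -1.3804e-5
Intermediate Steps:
j = -9/5 (j = -⅕*9 = -9/5 ≈ -1.8000)
b = 6 (b = 0 + 6 = 6)
1/(((j + h(5, 2))*b)*174 - 75784) = 1/(((-9/5 + 5)*6)*174 - 75784) = 1/(((16/5)*6)*174 - 75784) = 1/((96/5)*174 - 75784) = 1/(16704/5 - 75784) = 1/(-362216/5) = -5/362216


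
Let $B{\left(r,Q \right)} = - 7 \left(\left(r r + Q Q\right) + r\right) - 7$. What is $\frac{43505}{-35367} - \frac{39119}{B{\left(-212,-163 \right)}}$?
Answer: $- \frac{20330432897}{17652164838} \approx -1.1517$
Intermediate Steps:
$B{\left(r,Q \right)} = -7 - 7 r - 7 Q^{2} - 7 r^{2}$ ($B{\left(r,Q \right)} = - 7 \left(\left(r^{2} + Q^{2}\right) + r\right) - 7 = - 7 \left(\left(Q^{2} + r^{2}\right) + r\right) - 7 = - 7 \left(r + Q^{2} + r^{2}\right) - 7 = \left(- 7 r - 7 Q^{2} - 7 r^{2}\right) - 7 = -7 - 7 r - 7 Q^{2} - 7 r^{2}$)
$\frac{43505}{-35367} - \frac{39119}{B{\left(-212,-163 \right)}} = \frac{43505}{-35367} - \frac{39119}{-7 - -1484 - 7 \left(-163\right)^{2} - 7 \left(-212\right)^{2}} = 43505 \left(- \frac{1}{35367}\right) - \frac{39119}{-7 + 1484 - 185983 - 314608} = - \frac{43505}{35367} - \frac{39119}{-7 + 1484 - 185983 - 314608} = - \frac{43505}{35367} - \frac{39119}{-499114} = - \frac{43505}{35367} - - \frac{39119}{499114} = - \frac{43505}{35367} + \frac{39119}{499114} = - \frac{20330432897}{17652164838}$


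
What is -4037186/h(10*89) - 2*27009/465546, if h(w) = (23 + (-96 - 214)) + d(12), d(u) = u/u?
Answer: 156623362034/11095513 ≈ 14116.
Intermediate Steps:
d(u) = 1
h(w) = -286 (h(w) = (23 + (-96 - 214)) + 1 = (23 - 310) + 1 = -287 + 1 = -286)
-4037186/h(10*89) - 2*27009/465546 = -4037186/(-286) - 2*27009/465546 = -4037186*(-1/286) - 54018*1/465546 = 2018593/143 - 9003/77591 = 156623362034/11095513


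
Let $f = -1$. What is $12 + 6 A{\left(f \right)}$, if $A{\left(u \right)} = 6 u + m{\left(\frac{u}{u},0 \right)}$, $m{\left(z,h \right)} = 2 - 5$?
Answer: $-42$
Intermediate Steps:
$m{\left(z,h \right)} = -3$
$A{\left(u \right)} = -3 + 6 u$ ($A{\left(u \right)} = 6 u - 3 = -3 + 6 u$)
$12 + 6 A{\left(f \right)} = 12 + 6 \left(-3 + 6 \left(-1\right)\right) = 12 + 6 \left(-3 - 6\right) = 12 + 6 \left(-9\right) = 12 - 54 = -42$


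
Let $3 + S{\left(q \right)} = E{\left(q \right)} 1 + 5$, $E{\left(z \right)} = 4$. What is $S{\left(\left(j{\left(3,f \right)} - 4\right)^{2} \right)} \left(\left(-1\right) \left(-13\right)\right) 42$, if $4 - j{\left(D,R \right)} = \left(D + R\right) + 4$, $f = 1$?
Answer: $3276$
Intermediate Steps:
$j{\left(D,R \right)} = - D - R$ ($j{\left(D,R \right)} = 4 - \left(\left(D + R\right) + 4\right) = 4 - \left(4 + D + R\right) = - D - R$)
$S{\left(q \right)} = 6$ ($S{\left(q \right)} = -3 + \left(4 \cdot 1 + 5\right) = -3 + \left(4 + 5\right) = -3 + 9 = 6$)
$S{\left(\left(j{\left(3,f \right)} - 4\right)^{2} \right)} \left(\left(-1\right) \left(-13\right)\right) 42 = 6 \left(\left(-1\right) \left(-13\right)\right) 42 = 6 \cdot 13 \cdot 42 = 78 \cdot 42 = 3276$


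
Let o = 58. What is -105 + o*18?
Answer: 939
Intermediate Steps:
-105 + o*18 = -105 + 58*18 = -105 + 1044 = 939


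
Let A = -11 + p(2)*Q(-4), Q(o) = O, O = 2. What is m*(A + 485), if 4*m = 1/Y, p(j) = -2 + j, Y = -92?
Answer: -237/184 ≈ -1.2880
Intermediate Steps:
Q(o) = 2
m = -1/368 (m = (1/4)/(-92) = (1/4)*(-1/92) = -1/368 ≈ -0.0027174)
A = -11 (A = -11 + (-2 + 2)*2 = -11 + 0*2 = -11 + 0 = -11)
m*(A + 485) = -(-11 + 485)/368 = -1/368*474 = -237/184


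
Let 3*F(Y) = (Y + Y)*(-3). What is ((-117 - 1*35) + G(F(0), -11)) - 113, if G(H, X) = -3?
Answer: -268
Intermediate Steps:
F(Y) = -2*Y (F(Y) = ((Y + Y)*(-3))/3 = ((2*Y)*(-3))/3 = (-6*Y)/3 = -2*Y)
((-117 - 1*35) + G(F(0), -11)) - 113 = ((-117 - 1*35) - 3) - 113 = ((-117 - 35) - 3) - 113 = (-152 - 3) - 113 = -155 - 113 = -268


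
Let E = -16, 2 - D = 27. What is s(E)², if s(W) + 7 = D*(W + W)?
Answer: 628849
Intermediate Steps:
D = -25 (D = 2 - 1*27 = 2 - 27 = -25)
s(W) = -7 - 50*W (s(W) = -7 - 25*(W + W) = -7 - 50*W)
s(E)² = (-7 - 50*(-16))² = (-7 + 800)² = 793² = 628849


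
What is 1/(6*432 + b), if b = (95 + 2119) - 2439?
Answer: 1/2367 ≈ 0.00042248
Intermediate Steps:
b = -225 (b = 2214 - 2439 = -225)
1/(6*432 + b) = 1/(6*432 - 225) = 1/(2592 - 225) = 1/2367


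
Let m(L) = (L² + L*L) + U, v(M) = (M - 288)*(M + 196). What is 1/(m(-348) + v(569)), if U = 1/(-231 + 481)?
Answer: 250/114293251 ≈ 2.1874e-6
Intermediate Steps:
U = 1/250 ≈ 0.0040000
v(M) = (-288 + M)*(196 + M)
m(L) = 1/250 + 2*L² (m(L) = (L² + L*L) + 1/250 = (L² + L²) + 1/250 = 2*L² + 1/250 = 1/250 + 2*L²)
1/(m(-348) + v(569)) = 1/((1/250 + 2*(-348)²) + (-56448 + 569² - 92*569)) = 1/((1/250 + 2*121104) + (-56448 + 323761 - 52348)) = 1/((1/250 + 242208) + 214965) = 1/(60552001/250 + 214965) = 1/(114293251/250) = 250/114293251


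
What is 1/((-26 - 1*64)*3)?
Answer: -1/270 ≈ -0.0037037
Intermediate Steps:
1/((-26 - 1*64)*3) = 1/((-26 - 64)*3) = 1/(-90*3) = 1/(-270) = -1/270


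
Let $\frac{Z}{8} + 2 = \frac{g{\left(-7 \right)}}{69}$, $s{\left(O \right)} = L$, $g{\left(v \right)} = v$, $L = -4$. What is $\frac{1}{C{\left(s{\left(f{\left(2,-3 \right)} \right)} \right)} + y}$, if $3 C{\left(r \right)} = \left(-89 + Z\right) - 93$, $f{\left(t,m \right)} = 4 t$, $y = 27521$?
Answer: $\frac{207}{5683129} \approx 3.6424 \cdot 10^{-5}$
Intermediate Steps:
$s{\left(O \right)} = -4$
$Z = - \frac{1160}{69}$ ($Z = -16 + 8 \left(- \frac{7}{69}\right) = -16 - \frac{56}{69} = - \frac{1160}{69} \approx -16.812$)
$C{\left(r \right)} = - \frac{13718}{207}$ ($C{\left(r \right)} = \frac{\left(-89 - \frac{1160}{69}\right) - 93}{3} = \frac{- \frac{7301}{69} - 93}{3} = \frac{1}{3} \left(- \frac{13718}{69}\right) = - \frac{13718}{207}$)
$\frac{1}{C{\left(s{\left(f{\left(2,-3 \right)} \right)} \right)} + y} = \frac{1}{- \frac{13718}{207} + 27521} = \frac{1}{\frac{5683129}{207}} = \frac{207}{5683129}$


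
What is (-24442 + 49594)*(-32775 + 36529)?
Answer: 94420608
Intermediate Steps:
(-24442 + 49594)*(-32775 + 36529) = 25152*3754 = 94420608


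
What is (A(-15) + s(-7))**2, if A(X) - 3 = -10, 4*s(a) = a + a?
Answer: 441/4 ≈ 110.25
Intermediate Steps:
s(a) = a/2 (s(a) = (a + a)/4 = (2*a)/4 = a/2)
A(X) = -7 (A(X) = 3 - 10 = -7)
(A(-15) + s(-7))**2 = (-7 + (1/2)*(-7))**2 = (-7 - 7/2)**2 = (-21/2)**2 = 441/4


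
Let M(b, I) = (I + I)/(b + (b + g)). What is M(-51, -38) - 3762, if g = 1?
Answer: -379886/101 ≈ -3761.2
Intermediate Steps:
M(b, I) = 2*I/(1 + 2*b) (M(b, I) = (I + I)/(b + (b + 1)) = (2*I)/(b + (1 + b)) = (2*I)/(1 + 2*b) = 2*I/(1 + 2*b))
M(-51, -38) - 3762 = 2*(-38)/(1 + 2*(-51)) - 3762 = 2*(-38)/(1 - 102) - 3762 = 2*(-38)/(-101) - 3762 = 2*(-38)*(-1/101) - 3762 = 76/101 - 3762 = -379886/101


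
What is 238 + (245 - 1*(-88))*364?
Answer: 121450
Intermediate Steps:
238 + (245 - 1*(-88))*364 = 238 + (245 + 88)*364 = 238 + 333*364 = 238 + 121212 = 121450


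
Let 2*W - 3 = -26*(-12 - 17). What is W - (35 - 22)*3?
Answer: 679/2 ≈ 339.50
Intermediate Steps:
W = 757/2 (W = 3/2 + (-26*(-12 - 17))/2 = 3/2 + (-26*(-29))/2 = 3/2 + (1/2)*754 = 3/2 + 377 = 757/2 ≈ 378.50)
W - (35 - 22)*3 = 757/2 - (35 - 22)*3 = 757/2 - 13*3 = 757/2 - 1*39 = 757/2 - 39 = 679/2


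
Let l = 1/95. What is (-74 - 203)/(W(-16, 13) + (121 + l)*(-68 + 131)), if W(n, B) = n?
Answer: -26315/722728 ≈ -0.036411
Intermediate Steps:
l = 1/95 ≈ 0.010526
(-74 - 203)/(W(-16, 13) + (121 + l)*(-68 + 131)) = (-74 - 203)/(-16 + (121 + 1/95)*(-68 + 131)) = -277/(-16 + (11496/95)*63) = -277/(-16 + 724248/95) = -277/722728/95 = -277*95/722728 = -26315/722728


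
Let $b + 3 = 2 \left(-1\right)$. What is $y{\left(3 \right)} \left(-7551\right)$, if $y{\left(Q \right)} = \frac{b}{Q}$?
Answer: $12585$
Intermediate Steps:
$b = -5$ ($b = -3 + 2 \left(-1\right) = -3 - 2 = -5$)
$y{\left(Q \right)} = - \frac{5}{Q}$
$y{\left(3 \right)} \left(-7551\right) = - \frac{5}{3} \left(-7551\right) = \left(-5\right) \frac{1}{3} \left(-7551\right) = \left(- \frac{5}{3}\right) \left(-7551\right) = 12585$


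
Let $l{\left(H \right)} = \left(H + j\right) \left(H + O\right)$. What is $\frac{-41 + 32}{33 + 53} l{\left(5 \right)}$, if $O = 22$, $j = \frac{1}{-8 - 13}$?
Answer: $- \frac{4212}{301} \approx -13.993$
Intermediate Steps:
$j = - \frac{1}{21}$ ($j = \frac{1}{-21} = - \frac{1}{21} \approx -0.047619$)
$l{\left(H \right)} = \left(22 + H\right) \left(- \frac{1}{21} + H\right)$ ($l{\left(H \right)} = \left(H - \frac{1}{21}\right) \left(H + 22\right) = \left(- \frac{1}{21} + H\right) \left(22 + H\right) = \left(22 + H\right) \left(- \frac{1}{21} + H\right)$)
$\frac{-41 + 32}{33 + 53} l{\left(5 \right)} = \frac{-41 + 32}{33 + 53} \left(- \frac{22}{21} + 5^{2} + \frac{461}{21} \cdot 5\right) = - \frac{9}{86} \left(- \frac{22}{21} + 25 + \frac{2305}{21}\right) = \left(-9\right) \frac{1}{86} \cdot \frac{936}{7} = \left(- \frac{9}{86}\right) \frac{936}{7} = - \frac{4212}{301}$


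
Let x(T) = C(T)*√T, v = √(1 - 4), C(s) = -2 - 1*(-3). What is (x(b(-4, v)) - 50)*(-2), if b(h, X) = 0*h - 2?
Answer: 100 - 2*I*√2 ≈ 100.0 - 2.8284*I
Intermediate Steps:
C(s) = 1 (C(s) = -2 + 3 = 1)
v = I*√3 (v = √(-3) = I*√3 ≈ 1.732*I)
b(h, X) = -2 (b(h, X) = 0 - 2 = -2)
x(T) = √T (x(T) = 1*√T = √T)
(x(b(-4, v)) - 50)*(-2) = (√(-2) - 50)*(-2) = (I*√2 - 50)*(-2) = (-50 + I*√2)*(-2) = 100 - 2*I*√2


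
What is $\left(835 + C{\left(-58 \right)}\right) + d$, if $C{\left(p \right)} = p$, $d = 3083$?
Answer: $3860$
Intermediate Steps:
$\left(835 + C{\left(-58 \right)}\right) + d = \left(835 - 58\right) + 3083 = 777 + 3083 = 3860$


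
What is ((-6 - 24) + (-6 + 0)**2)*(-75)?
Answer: -450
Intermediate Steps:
((-6 - 24) + (-6 + 0)**2)*(-75) = (-30 + (-6)**2)*(-75) = (-30 + 36)*(-75) = 6*(-75) = -450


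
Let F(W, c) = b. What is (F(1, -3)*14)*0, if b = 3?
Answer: 0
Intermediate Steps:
F(W, c) = 3
(F(1, -3)*14)*0 = (3*14)*0 = 42*0 = 0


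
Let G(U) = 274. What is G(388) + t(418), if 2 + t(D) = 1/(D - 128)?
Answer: 78881/290 ≈ 272.00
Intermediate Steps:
t(D) = -2 + 1/(-128 + D) (t(D) = -2 + 1/(D - 128) = -2 + 1/(-128 + D))
G(388) + t(418) = 274 + (257 - 2*418)/(-128 + 418) = 274 + (257 - 836)/290 = 274 + (1/290)*(-579) = 274 - 579/290 = 78881/290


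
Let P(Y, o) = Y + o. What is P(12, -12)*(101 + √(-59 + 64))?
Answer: 0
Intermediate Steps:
P(12, -12)*(101 + √(-59 + 64)) = (12 - 12)*(101 + √(-59 + 64)) = 0*(101 + √5) = 0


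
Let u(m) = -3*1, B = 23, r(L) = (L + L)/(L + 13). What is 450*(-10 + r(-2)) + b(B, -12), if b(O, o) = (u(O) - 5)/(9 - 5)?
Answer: -51322/11 ≈ -4665.6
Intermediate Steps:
r(L) = 2*L/(13 + L) (r(L) = (2*L)/(13 + L) = 2*L/(13 + L))
u(m) = -3
b(O, o) = -2 (b(O, o) = (-3 - 5)/(9 - 5) = -8/4 = -8*1/4 = -2)
450*(-10 + r(-2)) + b(B, -12) = 450*(-10 + 2*(-2)/(13 - 2)) - 2 = 450*(-10 + 2*(-2)/11) - 2 = 450*(-10 + 2*(-2)*(1/11)) - 2 = 450*(-10 - 4/11) - 2 = 450*(-114/11) - 2 = -51300/11 - 2 = -51322/11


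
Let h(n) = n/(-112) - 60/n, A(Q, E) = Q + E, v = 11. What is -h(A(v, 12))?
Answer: 7249/2576 ≈ 2.8141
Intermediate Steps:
A(Q, E) = E + Q
h(n) = -60/n - n/112 (h(n) = n*(-1/112) - 60/n = -n/112 - 60/n = -60/n - n/112)
-h(A(v, 12)) = -(-60/(12 + 11) - (12 + 11)/112) = -(-60/23 - 1/112*23) = -(-60*1/23 - 23/112) = -(-60/23 - 23/112) = -1*(-7249/2576) = 7249/2576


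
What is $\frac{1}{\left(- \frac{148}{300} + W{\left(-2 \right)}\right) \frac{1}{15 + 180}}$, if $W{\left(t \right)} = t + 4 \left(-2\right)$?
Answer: $- \frac{14625}{787} \approx -18.583$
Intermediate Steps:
$W{\left(t \right)} = -8 + t$ ($W{\left(t \right)} = t - 8 = -8 + t$)
$\frac{1}{\left(- \frac{148}{300} + W{\left(-2 \right)}\right) \frac{1}{15 + 180}} = \frac{1}{\left(- \frac{148}{300} - 10\right) \frac{1}{15 + 180}} = \frac{1}{\left(\left(-148\right) \frac{1}{300} - 10\right) \frac{1}{195}} = \frac{1}{\left(- \frac{37}{75} - 10\right) \frac{1}{195}} = \frac{1}{\left(- \frac{787}{75}\right) \frac{1}{195}} = \frac{1}{- \frac{787}{14625}} = - \frac{14625}{787}$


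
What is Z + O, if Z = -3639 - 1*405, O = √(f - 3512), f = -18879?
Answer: -4044 + I*√22391 ≈ -4044.0 + 149.64*I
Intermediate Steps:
O = I*√22391 (O = √(-18879 - 3512) = √(-22391) = I*√22391 ≈ 149.64*I)
Z = -4044 (Z = -3639 - 405 = -4044)
Z + O = -4044 + I*√22391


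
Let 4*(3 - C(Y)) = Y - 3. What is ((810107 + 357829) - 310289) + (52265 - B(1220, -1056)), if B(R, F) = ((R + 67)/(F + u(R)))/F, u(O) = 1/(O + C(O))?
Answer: 112997851055139/124185472 ≈ 9.0991e+5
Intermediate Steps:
C(Y) = 15/4 - Y/4 (C(Y) = 3 - (Y - 3)/4 = 3 - (-3 + Y)/4 = 3 + (3/4 - Y/4) = 15/4 - Y/4)
u(O) = 1/(15/4 + 3*O/4) (u(O) = 1/(O + (15/4 - O/4)) = 1/(15/4 + 3*O/4))
B(R, F) = (67 + R)/(F*(F + 4/(3*(5 + R)))) (B(R, F) = ((R + 67)/(F + 4/(3*(5 + R))))/F = ((67 + R)/(F + 4/(3*(5 + R))))/F = (67 + R)/(F*(F + 4/(3*(5 + R)))))
((810107 + 357829) - 310289) + (52265 - B(1220, -1056)) = ((810107 + 357829) - 310289) + (52265 - 3*(5 + 1220)*(67 + 1220)/((-1056)*(4 + 3*(-1056)*(5 + 1220)))) = (1167936 - 310289) + (52265 - 3*(-1)*1225*1287/(1056*(4 + 3*(-1056)*1225))) = 857647 + (52265 - 3*(-1)*1225*1287/(1056*(4 - 3880800))) = 857647 + (52265 - 3*(-1)*1225*1287/(1056*(-3880796))) = 857647 + (52265 - 3*(-1)*(-1)*1225*1287/(1056*3880796)) = 857647 + (52265 - 1*143325/124185472) = 857647 + (52265 - 143325/124185472) = 857647 + 6490553550755/124185472 = 112997851055139/124185472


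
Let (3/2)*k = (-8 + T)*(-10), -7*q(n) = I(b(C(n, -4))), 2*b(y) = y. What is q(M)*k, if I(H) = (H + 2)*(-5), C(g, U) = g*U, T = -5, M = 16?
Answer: -13000/7 ≈ -1857.1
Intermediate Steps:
C(g, U) = U*g
b(y) = y/2
I(H) = -10 - 5*H (I(H) = (2 + H)*(-5) = -10 - 5*H)
q(n) = 10/7 - 10*n/7 (q(n) = -(-10 - 5*(-4*n)/2)/7 = -(-10 - (-10)*n)/7 = -(-10 + 10*n)/7 = 10/7 - 10*n/7)
k = 260/3 (k = 2*((-8 - 5)*(-10))/3 = 2*(-13*(-10))/3 = (⅔)*130 = 260/3 ≈ 86.667)
q(M)*k = (10/7 - 10/7*16)*(260/3) = (10/7 - 160/7)*(260/3) = -150/7*260/3 = -13000/7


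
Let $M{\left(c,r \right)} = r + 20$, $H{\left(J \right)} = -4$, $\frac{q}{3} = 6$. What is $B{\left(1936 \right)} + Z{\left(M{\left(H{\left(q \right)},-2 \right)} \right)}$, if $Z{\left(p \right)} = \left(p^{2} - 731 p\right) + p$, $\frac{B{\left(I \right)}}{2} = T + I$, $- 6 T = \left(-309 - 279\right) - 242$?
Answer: $- \frac{26002}{3} \approx -8667.3$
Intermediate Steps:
$q = 18$ ($q = 3 \cdot 6 = 18$)
$M{\left(c,r \right)} = 20 + r$
$T = \frac{415}{3}$ ($T = - \frac{\left(-309 - 279\right) - 242}{6} = - \frac{-588 - 242}{6} = \left(- \frac{1}{6}\right) \left(-830\right) = \frac{415}{3} \approx 138.33$)
$B{\left(I \right)} = \frac{830}{3} + 2 I$ ($B{\left(I \right)} = 2 \left(\frac{415}{3} + I\right) = \frac{830}{3} + 2 I$)
$Z{\left(p \right)} = p^{2} - 730 p$
$B{\left(1936 \right)} + Z{\left(M{\left(H{\left(q \right)},-2 \right)} \right)} = \left(\frac{830}{3} + 2 \cdot 1936\right) + \left(20 - 2\right) \left(-730 + \left(20 - 2\right)\right) = \left(\frac{830}{3} + 3872\right) + 18 \left(-730 + 18\right) = \frac{12446}{3} + 18 \left(-712\right) = \frac{12446}{3} - 12816 = - \frac{26002}{3}$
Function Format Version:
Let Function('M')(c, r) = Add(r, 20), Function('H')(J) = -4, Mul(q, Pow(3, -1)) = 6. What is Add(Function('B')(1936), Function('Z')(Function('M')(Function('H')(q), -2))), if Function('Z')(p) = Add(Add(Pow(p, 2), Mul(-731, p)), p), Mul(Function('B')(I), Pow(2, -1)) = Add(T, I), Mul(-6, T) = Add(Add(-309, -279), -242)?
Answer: Rational(-26002, 3) ≈ -8667.3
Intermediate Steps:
q = 18 (q = Mul(3, 6) = 18)
Function('M')(c, r) = Add(20, r)
T = Rational(415, 3) (T = Mul(Rational(-1, 6), Add(Add(-309, -279), -242)) = Mul(Rational(-1, 6), Add(-588, -242)) = Mul(Rational(-1, 6), -830) = Rational(415, 3) ≈ 138.33)
Function('B')(I) = Add(Rational(830, 3), Mul(2, I)) (Function('B')(I) = Mul(2, Add(Rational(415, 3), I)) = Add(Rational(830, 3), Mul(2, I)))
Function('Z')(p) = Add(Pow(p, 2), Mul(-730, p))
Add(Function('B')(1936), Function('Z')(Function('M')(Function('H')(q), -2))) = Add(Add(Rational(830, 3), Mul(2, 1936)), Mul(Add(20, -2), Add(-730, Add(20, -2)))) = Add(Add(Rational(830, 3), 3872), Mul(18, Add(-730, 18))) = Add(Rational(12446, 3), Mul(18, -712)) = Add(Rational(12446, 3), -12816) = Rational(-26002, 3)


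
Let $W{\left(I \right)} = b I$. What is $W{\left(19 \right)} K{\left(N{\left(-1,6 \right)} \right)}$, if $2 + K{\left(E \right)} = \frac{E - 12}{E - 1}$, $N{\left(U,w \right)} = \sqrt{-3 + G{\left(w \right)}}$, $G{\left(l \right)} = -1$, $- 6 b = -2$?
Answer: $\frac{38}{5} + \frac{418 i}{15} \approx 7.6 + 27.867 i$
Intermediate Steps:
$b = \frac{1}{3}$ ($b = \left(- \frac{1}{6}\right) \left(-2\right) = \frac{1}{3} \approx 0.33333$)
$W{\left(I \right)} = \frac{I}{3}$
$N{\left(U,w \right)} = 2 i$ ($N{\left(U,w \right)} = \sqrt{-3 - 1} = \sqrt{-4} = 2 i$)
$K{\left(E \right)} = -2 + \frac{-12 + E}{-1 + E}$ ($K{\left(E \right)} = -2 + \frac{E - 12}{E - 1} = -2 + \frac{-12 + E}{-1 + E}$)
$W{\left(19 \right)} K{\left(N{\left(-1,6 \right)} \right)} = \frac{1}{3} \cdot 19 \frac{-10 - 2 i}{-1 + 2 i} = \frac{19 \frac{-1 - 2 i}{5} \left(-10 - 2 i\right)}{3} = \frac{19 \frac{\left(-1 - 2 i\right) \left(-10 - 2 i\right)}{5}}{3} = \frac{19 \left(-1 - 2 i\right) \left(-10 - 2 i\right)}{15}$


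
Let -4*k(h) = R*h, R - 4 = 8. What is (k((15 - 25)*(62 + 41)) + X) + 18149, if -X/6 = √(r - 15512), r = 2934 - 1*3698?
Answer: 21239 - 12*I*√4069 ≈ 21239.0 - 765.46*I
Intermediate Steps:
R = 12 (R = 4 + 8 = 12)
r = -764 (r = 2934 - 3698 = -764)
k(h) = -3*h
X = -12*I*√4069 (X = -6*√(-764 - 15512) = -12*I*√4069 ≈ -765.46*I)
(k((15 - 25)*(62 + 41)) + X) + 18149 = (-3*(15 - 25)*(62 + 41) - 12*I*√4069) + 18149 = (-(-30)*103 - 12*I*√4069) + 18149 = (-3*(-1030) - 12*I*√4069) + 18149 = (3090 - 12*I*√4069) + 18149 = 21239 - 12*I*√4069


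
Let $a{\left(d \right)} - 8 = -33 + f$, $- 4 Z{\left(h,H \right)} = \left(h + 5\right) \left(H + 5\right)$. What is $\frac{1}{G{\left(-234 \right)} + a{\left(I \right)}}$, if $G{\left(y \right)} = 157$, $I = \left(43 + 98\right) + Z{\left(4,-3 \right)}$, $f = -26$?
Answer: $\frac{1}{106} \approx 0.009434$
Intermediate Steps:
$Z{\left(h,H \right)} = - \frac{\left(5 + H\right) \left(5 + h\right)}{4}$ ($Z{\left(h,H \right)} = - \frac{\left(h + 5\right) \left(H + 5\right)}{4} = - \frac{\left(5 + h\right) \left(5 + H\right)}{4} = - \frac{\left(5 + H\right) \left(5 + h\right)}{4}$)
$I = \frac{273}{2}$ ($I = \left(43 + 98\right) - \left(\frac{15}{2} - 3\right) = 141 + \left(- \frac{25}{4} + \frac{15}{4} - 5 + 3\right) = 141 - \frac{9}{2} = \frac{273}{2} \approx 136.5$)
$a{\left(d \right)} = -51$ ($a{\left(d \right)} = 8 - 59 = -51$)
$\frac{1}{G{\left(-234 \right)} + a{\left(I \right)}} = \frac{1}{157 - 51} = \frac{1}{106}$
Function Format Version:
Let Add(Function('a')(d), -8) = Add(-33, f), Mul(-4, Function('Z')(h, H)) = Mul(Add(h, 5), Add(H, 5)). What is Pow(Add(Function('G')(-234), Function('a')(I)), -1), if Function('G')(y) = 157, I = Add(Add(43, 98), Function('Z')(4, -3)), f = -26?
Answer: Rational(1, 106) ≈ 0.0094340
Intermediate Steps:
Function('Z')(h, H) = Mul(Rational(-1, 4), Add(5, H), Add(5, h)) (Function('Z')(h, H) = Mul(Rational(-1, 4), Mul(Add(h, 5), Add(H, 5))) = Mul(Rational(-1, 4), Mul(Add(5, h), Add(5, H))) = Mul(Rational(-1, 4), Mul(Add(5, H), Add(5, h))) = Mul(Rational(-1, 4), Add(5, H), Add(5, h)))
I = Rational(273, 2) (I = Add(Add(43, 98), Add(Rational(-25, 4), Mul(Rational(-5, 4), -3), Mul(Rational(-5, 4), 4), Mul(Rational(-1, 4), -3, 4))) = Add(141, Add(Rational(-25, 4), Rational(15, 4), -5, 3)) = Add(141, Rational(-9, 2)) = Rational(273, 2) ≈ 136.50)
Function('a')(d) = -51 (Function('a')(d) = Add(8, Add(-33, -26)) = Add(8, -59) = -51)
Pow(Add(Function('G')(-234), Function('a')(I)), -1) = Pow(Add(157, -51), -1) = Pow(106, -1) = Rational(1, 106)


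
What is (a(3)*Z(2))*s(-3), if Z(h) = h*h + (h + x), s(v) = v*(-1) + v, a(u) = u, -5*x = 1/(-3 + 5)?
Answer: 0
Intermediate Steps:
x = -1/10 (x = -1/(5*(-3 + 5)) = -1/5/2 = -1/5*1/2 = -1/10 ≈ -0.10000)
s(v) = 0 (s(v) = -v + v = 0)
Z(h) = -1/10 + h + h**2 (Z(h) = h*h + (h - 1/10) = h**2 + (-1/10 + h) = -1/10 + h + h**2)
(a(3)*Z(2))*s(-3) = (3*(-1/10 + 2 + 2**2))*0 = (3*(-1/10 + 2 + 4))*0 = (3*(59/10))*0 = (177/10)*0 = 0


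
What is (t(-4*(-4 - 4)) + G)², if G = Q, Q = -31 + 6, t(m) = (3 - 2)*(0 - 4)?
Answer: 841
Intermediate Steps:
t(m) = -4 (t(m) = 1*(-4) = -4)
Q = -25
G = -25
(t(-4*(-4 - 4)) + G)² = (-4 - 25)² = (-29)² = 841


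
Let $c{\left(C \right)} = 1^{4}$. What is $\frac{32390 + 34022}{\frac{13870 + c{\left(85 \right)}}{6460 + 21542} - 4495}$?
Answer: $- \frac{143051448}{9681163} \approx -14.776$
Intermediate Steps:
$c{\left(C \right)} = 1$
$\frac{32390 + 34022}{\frac{13870 + c{\left(85 \right)}}{6460 + 21542} - 4495} = \frac{32390 + 34022}{\frac{13870 + 1}{6460 + 21542} - 4495} = \frac{66412}{\frac{13871}{28002} - 4495} = \frac{66412}{13871 \cdot \frac{1}{28002} - 4495} = \frac{66412}{\frac{1067}{2154} - 4495} = \frac{66412}{- \frac{9681163}{2154}} = 66412 \left(- \frac{2154}{9681163}\right) = - \frac{143051448}{9681163}$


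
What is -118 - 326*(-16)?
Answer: 5098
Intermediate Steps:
-118 - 326*(-16) = -118 + 5216 = 5098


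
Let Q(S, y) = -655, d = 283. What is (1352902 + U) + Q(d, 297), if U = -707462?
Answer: 644785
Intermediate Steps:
(1352902 + U) + Q(d, 297) = (1352902 - 707462) - 655 = 645440 - 655 = 644785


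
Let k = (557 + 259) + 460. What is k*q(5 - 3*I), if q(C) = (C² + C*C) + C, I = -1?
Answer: 173536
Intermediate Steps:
q(C) = C + 2*C² (q(C) = (C² + C²) + C = 2*C² + C = C + 2*C²)
k = 1276 (k = 816 + 460 = 1276)
k*q(5 - 3*I) = 1276*((5 - 3*(-1))*(1 + 2*(5 - 3*(-1)))) = 1276*((5 + 3)*(1 + 2*(5 + 3))) = 1276*(8*(1 + 2*8)) = 1276*(8*(1 + 16)) = 1276*(8*17) = 1276*136 = 173536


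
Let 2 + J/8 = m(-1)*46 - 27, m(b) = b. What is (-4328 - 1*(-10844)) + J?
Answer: 5916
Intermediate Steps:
J = -600 (J = -16 + 8*(-1*46 - 27) = -16 + 8*(-46 - 27) = -16 + 8*(-73) = -16 - 584 = -600)
(-4328 - 1*(-10844)) + J = (-4328 - 1*(-10844)) - 600 = (-4328 + 10844) - 600 = 6516 - 600 = 5916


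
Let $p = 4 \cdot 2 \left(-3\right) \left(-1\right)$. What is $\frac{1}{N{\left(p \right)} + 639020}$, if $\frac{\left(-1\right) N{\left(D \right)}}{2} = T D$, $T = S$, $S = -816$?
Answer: $\frac{1}{678188} \approx 1.4745 \cdot 10^{-6}$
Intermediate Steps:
$p = 24$ ($p = 4 \left(\left(-6\right) \left(-1\right)\right) = 4 \cdot 6 = 24$)
$T = -816$
$N{\left(D \right)} = 1632 D$ ($N{\left(D \right)} = - 2 \left(- 816 D\right) = 1632 D$)
$\frac{1}{N{\left(p \right)} + 639020} = \frac{1}{1632 \cdot 24 + 639020} = \frac{1}{39168 + 639020} = \frac{1}{678188}$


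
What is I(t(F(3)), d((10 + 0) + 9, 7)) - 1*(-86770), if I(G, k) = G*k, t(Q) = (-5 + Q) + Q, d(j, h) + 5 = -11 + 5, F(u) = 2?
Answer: 86781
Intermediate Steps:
d(j, h) = -11 (d(j, h) = -5 + (-11 + 5) = -5 - 6 = -11)
t(Q) = -5 + 2*Q
I(t(F(3)), d((10 + 0) + 9, 7)) - 1*(-86770) = (-5 + 2*2)*(-11) - 1*(-86770) = (-5 + 4)*(-11) + 86770 = -1*(-11) + 86770 = 11 + 86770 = 86781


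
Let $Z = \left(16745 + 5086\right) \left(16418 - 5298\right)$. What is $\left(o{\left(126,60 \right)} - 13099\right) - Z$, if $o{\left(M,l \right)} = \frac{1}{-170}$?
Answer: $- \frac{41271549231}{170} \approx -2.4277 \cdot 10^{8}$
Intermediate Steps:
$o{\left(M,l \right)} = - \frac{1}{170}$
$Z = 242760720$ ($Z = 21831 \cdot 11120 = 242760720$)
$\left(o{\left(126,60 \right)} - 13099\right) - Z = \left(- \frac{1}{170} - 13099\right) - 242760720 = - \frac{2226831}{170} - 242760720 = - \frac{41271549231}{170}$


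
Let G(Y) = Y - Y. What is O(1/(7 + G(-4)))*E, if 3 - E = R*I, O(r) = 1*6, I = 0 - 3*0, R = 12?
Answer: 18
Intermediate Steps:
G(Y) = 0
I = 0 (I = 0 + 0 = 0)
O(r) = 6
E = 3 (E = 3 - 12*0 = 3 - 1*0 = 3 + 0 = 3)
O(1/(7 + G(-4)))*E = 6*3 = 18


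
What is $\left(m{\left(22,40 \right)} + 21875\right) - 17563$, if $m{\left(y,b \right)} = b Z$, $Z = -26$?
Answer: $3272$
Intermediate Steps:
$m{\left(y,b \right)} = - 26 b$ ($m{\left(y,b \right)} = b \left(-26\right) = - 26 b$)
$\left(m{\left(22,40 \right)} + 21875\right) - 17563 = \left(\left(-26\right) 40 + 21875\right) - 17563 = \left(-1040 + 21875\right) - 17563 = 20835 - 17563 = 3272$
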